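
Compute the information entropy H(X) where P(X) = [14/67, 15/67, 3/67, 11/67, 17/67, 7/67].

H(X) = -Σ p(x) log₂ p(x)
  -14/67 × log₂(14/67) = 0.4720
  -15/67 × log₂(15/67) = 0.4834
  -3/67 × log₂(3/67) = 0.2006
  -11/67 × log₂(11/67) = 0.4280
  -17/67 × log₂(17/67) = 0.5020
  -7/67 × log₂(7/67) = 0.3405
H(X) = 2.4265 bits


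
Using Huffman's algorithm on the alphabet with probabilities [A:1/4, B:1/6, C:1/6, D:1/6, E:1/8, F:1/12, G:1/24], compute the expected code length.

Huffman tree construction:
Combine smallest probabilities repeatedly
Resulting codes:
  A: 01 (length 2)
  B: 110 (length 3)
  C: 111 (length 3)
  D: 00 (length 2)
  E: 100 (length 3)
  F: 1011 (length 4)
  G: 1010 (length 4)
Average length = Σ p(s) × length(s) = 2.7083 bits


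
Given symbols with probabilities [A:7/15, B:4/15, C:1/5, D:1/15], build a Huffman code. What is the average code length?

Huffman tree construction:
Combine smallest probabilities repeatedly
Resulting codes:
  A: 0 (length 1)
  B: 10 (length 2)
  C: 111 (length 3)
  D: 110 (length 3)
Average length = Σ p(s) × length(s) = 1.8000 bits


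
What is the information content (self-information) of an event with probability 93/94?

Information content I(x) = -log₂(p(x))
I = -log₂(93/94) = -log₂(0.9894)
I = 0.0154 bits


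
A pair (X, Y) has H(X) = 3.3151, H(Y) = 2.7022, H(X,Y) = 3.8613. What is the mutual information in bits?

I(X;Y) = H(X) + H(Y) - H(X,Y)
I(X;Y) = 3.3151 + 2.7022 - 3.8613 = 2.156 bits


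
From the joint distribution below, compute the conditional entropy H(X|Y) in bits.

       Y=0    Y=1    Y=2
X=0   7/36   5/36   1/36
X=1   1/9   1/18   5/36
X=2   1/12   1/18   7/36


H(X|Y) = Σ_y p(y) H(X|Y=y)
  p(Y=0) = 7/18, H(X|Y=0) = 1.4926
  p(Y=1) = 1/4, H(X|Y=1) = 1.4355
  p(Y=2) = 13/36, H(X|Y=2) = 1.2957
H(X|Y) = 0.3889×1.4926 + 0.2500×1.4355 + 0.3611×1.2957 = 1.4072 bits


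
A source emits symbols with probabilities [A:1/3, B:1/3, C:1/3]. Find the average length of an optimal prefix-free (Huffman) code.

Huffman tree construction:
Combine smallest probabilities repeatedly
Resulting codes:
  A: 10 (length 2)
  B: 11 (length 2)
  C: 0 (length 1)
Average length = Σ p(s) × length(s) = 1.6667 bits


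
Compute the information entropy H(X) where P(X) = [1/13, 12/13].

H(X) = -Σ p(x) log₂ p(x)
  -1/13 × log₂(1/13) = 0.2846
  -12/13 × log₂(12/13) = 0.1066
H(X) = 0.3912 bits


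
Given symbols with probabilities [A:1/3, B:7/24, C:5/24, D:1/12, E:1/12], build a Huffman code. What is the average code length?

Huffman tree construction:
Combine smallest probabilities repeatedly
Resulting codes:
  A: 11 (length 2)
  B: 10 (length 2)
  C: 01 (length 2)
  D: 000 (length 3)
  E: 001 (length 3)
Average length = Σ p(s) × length(s) = 2.1667 bits


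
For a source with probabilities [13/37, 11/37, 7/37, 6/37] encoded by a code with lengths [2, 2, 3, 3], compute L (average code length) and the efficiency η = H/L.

Average length L = Σ p_i × l_i = 2.3514 bits
Entropy H = 1.9305 bits
Efficiency η = H/L × 100% = 82.10%


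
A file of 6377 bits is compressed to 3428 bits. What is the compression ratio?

Compression ratio = Original / Compressed
= 6377 / 3428 = 1.86:1


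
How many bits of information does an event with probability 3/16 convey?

Information content I(x) = -log₂(p(x))
I = -log₂(3/16) = -log₂(0.1875)
I = 2.4150 bits


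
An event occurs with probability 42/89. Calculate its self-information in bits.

Information content I(x) = -log₂(p(x))
I = -log₂(42/89) = -log₂(0.4719)
I = 1.0834 bits


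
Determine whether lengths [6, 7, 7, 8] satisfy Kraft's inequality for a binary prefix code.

Kraft inequality: Σ 2^(-l_i) ≤ 1 for prefix-free code
Calculating: 2^(-6) + 2^(-7) + 2^(-7) + 2^(-8)
= 0.015625 + 0.0078125 + 0.0078125 + 0.00390625
= 0.0352
Since 0.0352 ≤ 1, prefix-free code exists


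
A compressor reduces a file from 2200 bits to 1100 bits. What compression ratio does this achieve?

Compression ratio = Original / Compressed
= 2200 / 1100 = 2.00:1


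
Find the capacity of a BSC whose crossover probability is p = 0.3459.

For BSC with error probability p:
C = 1 - H(p) where H(p) is binary entropy
H(0.3459) = -0.3459 × log₂(0.3459) - 0.6541 × log₂(0.6541)
H(p) = 0.9304
C = 1 - 0.9304 = 0.0696 bits/use


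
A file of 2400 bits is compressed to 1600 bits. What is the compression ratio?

Compression ratio = Original / Compressed
= 2400 / 1600 = 1.50:1


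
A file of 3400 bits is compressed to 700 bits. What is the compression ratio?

Compression ratio = Original / Compressed
= 3400 / 700 = 4.86:1


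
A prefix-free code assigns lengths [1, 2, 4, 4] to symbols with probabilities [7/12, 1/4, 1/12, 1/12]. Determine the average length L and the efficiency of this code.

Average length L = Σ p_i × l_i = 1.7500 bits
Entropy H = 1.5511 bits
Efficiency η = H/L × 100% = 88.63%


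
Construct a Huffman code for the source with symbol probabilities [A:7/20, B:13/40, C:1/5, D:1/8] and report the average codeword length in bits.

Huffman tree construction:
Combine smallest probabilities repeatedly
Resulting codes:
  A: 0 (length 1)
  B: 10 (length 2)
  C: 111 (length 3)
  D: 110 (length 3)
Average length = Σ p(s) × length(s) = 1.9750 bits


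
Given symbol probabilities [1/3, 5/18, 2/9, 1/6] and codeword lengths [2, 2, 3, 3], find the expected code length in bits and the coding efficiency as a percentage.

Average length L = Σ p_i × l_i = 2.3889 bits
Entropy H = 1.9547 bits
Efficiency η = H/L × 100% = 81.82%


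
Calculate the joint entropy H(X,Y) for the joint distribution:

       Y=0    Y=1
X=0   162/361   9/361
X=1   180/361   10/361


H(X,Y) = -Σ p(x,y) log₂ p(x,y)
  p(0,0)=162/361: -0.4488 × log₂(0.4488) = 0.5188
  p(0,1)=9/361: -0.0249 × log₂(0.0249) = 0.1328
  p(1,0)=180/361: -0.4986 × log₂(0.4986) = 0.5006
  p(1,1)=10/361: -0.0277 × log₂(0.0277) = 0.1433
H(X,Y) = 1.2955 bits


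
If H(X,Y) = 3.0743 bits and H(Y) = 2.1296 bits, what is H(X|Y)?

Chain rule: H(X,Y) = H(X|Y) + H(Y)
H(X|Y) = H(X,Y) - H(Y) = 3.0743 - 2.1296 = 0.9447 bits


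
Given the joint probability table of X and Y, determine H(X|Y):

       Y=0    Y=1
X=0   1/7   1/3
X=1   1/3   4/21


H(X|Y) = Σ_y p(y) H(X|Y=y)
  p(Y=0) = 10/21, H(X|Y=0) = 0.8813
  p(Y=1) = 11/21, H(X|Y=1) = 0.9457
H(X|Y) = 0.4762×0.8813 + 0.5238×0.9457 = 0.9150 bits


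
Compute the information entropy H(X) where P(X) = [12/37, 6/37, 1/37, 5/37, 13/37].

H(X) = -Σ p(x) log₂ p(x)
  -12/37 × log₂(12/37) = 0.5269
  -6/37 × log₂(6/37) = 0.4256
  -1/37 × log₂(1/37) = 0.1408
  -5/37 × log₂(5/37) = 0.3902
  -13/37 × log₂(13/37) = 0.5302
H(X) = 2.0137 bits


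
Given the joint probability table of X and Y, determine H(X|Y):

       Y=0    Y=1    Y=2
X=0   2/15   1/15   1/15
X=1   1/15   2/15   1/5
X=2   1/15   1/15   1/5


H(X|Y) = Σ_y p(y) H(X|Y=y)
  p(Y=0) = 4/15, H(X|Y=0) = 1.5000
  p(Y=1) = 4/15, H(X|Y=1) = 1.5000
  p(Y=2) = 7/15, H(X|Y=2) = 1.4488
H(X|Y) = 0.2667×1.5000 + 0.2667×1.5000 + 0.4667×1.4488 = 1.4761 bits


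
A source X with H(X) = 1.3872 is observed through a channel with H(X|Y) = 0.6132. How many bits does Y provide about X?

I(X;Y) = H(X) - H(X|Y)
I(X;Y) = 1.3872 - 0.6132 = 0.774 bits


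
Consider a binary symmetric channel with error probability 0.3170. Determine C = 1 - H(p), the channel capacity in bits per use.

For BSC with error probability p:
C = 1 - H(p) where H(p) is binary entropy
H(0.3170) = -0.3170 × log₂(0.3170) - 0.6830 × log₂(0.6830)
H(p) = 0.9011
C = 1 - 0.9011 = 0.0989 bits/use


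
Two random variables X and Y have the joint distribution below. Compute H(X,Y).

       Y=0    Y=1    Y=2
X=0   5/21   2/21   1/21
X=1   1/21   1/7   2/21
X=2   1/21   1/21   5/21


H(X,Y) = -Σ p(x,y) log₂ p(x,y)
  p(0,0)=5/21: -0.2381 × log₂(0.2381) = 0.4929
  p(0,1)=2/21: -0.0952 × log₂(0.0952) = 0.3231
  p(0,2)=1/21: -0.0476 × log₂(0.0476) = 0.2092
  p(1,0)=1/21: -0.0476 × log₂(0.0476) = 0.2092
  p(1,1)=1/7: -0.1429 × log₂(0.1429) = 0.4011
  p(1,2)=2/21: -0.0952 × log₂(0.0952) = 0.3231
  p(2,0)=1/21: -0.0476 × log₂(0.0476) = 0.2092
  p(2,1)=1/21: -0.0476 × log₂(0.0476) = 0.2092
  p(2,2)=5/21: -0.2381 × log₂(0.2381) = 0.4929
H(X,Y) = 2.8697 bits


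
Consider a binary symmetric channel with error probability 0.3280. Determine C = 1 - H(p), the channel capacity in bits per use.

For BSC with error probability p:
C = 1 - H(p) where H(p) is binary entropy
H(0.3280) = -0.3280 × log₂(0.3280) - 0.6720 × log₂(0.6720)
H(p) = 0.9129
C = 1 - 0.9129 = 0.0871 bits/use


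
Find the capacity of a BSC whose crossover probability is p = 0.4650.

For BSC with error probability p:
C = 1 - H(p) where H(p) is binary entropy
H(0.4650) = -0.4650 × log₂(0.4650) - 0.5350 × log₂(0.5350)
H(p) = 0.9965
C = 1 - 0.9965 = 0.0035 bits/use


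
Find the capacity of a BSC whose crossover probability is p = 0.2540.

For BSC with error probability p:
C = 1 - H(p) where H(p) is binary entropy
H(0.2540) = -0.2540 × log₂(0.2540) - 0.7460 × log₂(0.7460)
H(p) = 0.8176
C = 1 - 0.8176 = 0.1824 bits/use


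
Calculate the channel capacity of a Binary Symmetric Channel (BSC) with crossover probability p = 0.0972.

For BSC with error probability p:
C = 1 - H(p) where H(p) is binary entropy
H(0.0972) = -0.0972 × log₂(0.0972) - 0.9028 × log₂(0.9028)
H(p) = 0.4601
C = 1 - 0.4601 = 0.5399 bits/use


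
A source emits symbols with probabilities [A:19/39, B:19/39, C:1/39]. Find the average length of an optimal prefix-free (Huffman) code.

Huffman tree construction:
Combine smallest probabilities repeatedly
Resulting codes:
  A: 11 (length 2)
  B: 0 (length 1)
  C: 10 (length 2)
Average length = Σ p(s) × length(s) = 1.5128 bits


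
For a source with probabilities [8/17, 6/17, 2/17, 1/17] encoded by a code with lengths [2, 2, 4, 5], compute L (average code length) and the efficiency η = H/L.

Average length L = Σ p_i × l_i = 2.4118 bits
Entropy H = 1.6457 bits
Efficiency η = H/L × 100% = 68.24%


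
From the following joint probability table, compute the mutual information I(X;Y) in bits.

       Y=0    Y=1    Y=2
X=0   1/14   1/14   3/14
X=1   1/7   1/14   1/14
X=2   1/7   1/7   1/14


H(X) = 1.5774, H(Y) = 1.5774, H(X,Y) = 3.0391
I(X;Y) = H(X) + H(Y) - H(X,Y) = 0.1157 bits


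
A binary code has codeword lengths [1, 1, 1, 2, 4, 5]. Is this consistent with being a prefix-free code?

Kraft inequality: Σ 2^(-l_i) ≤ 1 for prefix-free code
Calculating: 2^(-1) + 2^(-1) + 2^(-1) + 2^(-2) + 2^(-4) + 2^(-5)
= 0.5 + 0.5 + 0.5 + 0.25 + 0.0625 + 0.03125
= 1.8438
Since 1.8438 > 1, prefix-free code does not exist


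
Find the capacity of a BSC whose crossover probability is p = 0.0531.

For BSC with error probability p:
C = 1 - H(p) where H(p) is binary entropy
H(0.0531) = -0.0531 × log₂(0.0531) - 0.9469 × log₂(0.9469)
H(p) = 0.2994
C = 1 - 0.2994 = 0.7006 bits/use


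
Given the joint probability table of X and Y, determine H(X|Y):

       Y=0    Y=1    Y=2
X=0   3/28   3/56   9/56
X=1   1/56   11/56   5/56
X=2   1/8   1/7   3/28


H(X|Y) = Σ_y p(y) H(X|Y=y)
  p(Y=0) = 1/4, H(X|Y=0) = 1.2958
  p(Y=1) = 11/28, H(X|Y=1) = 1.4227
  p(Y=2) = 5/14, H(X|Y=2) = 1.5395
H(X|Y) = 0.2500×1.2958 + 0.3929×1.4227 + 0.3571×1.5395 = 1.4327 bits


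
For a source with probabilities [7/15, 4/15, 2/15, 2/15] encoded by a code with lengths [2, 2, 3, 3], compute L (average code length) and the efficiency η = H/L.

Average length L = Σ p_i × l_i = 2.2667 bits
Entropy H = 1.7968 bits
Efficiency η = H/L × 100% = 79.27%


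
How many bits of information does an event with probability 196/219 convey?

Information content I(x) = -log₂(p(x))
I = -log₂(196/219) = -log₂(0.8950)
I = 0.1601 bits


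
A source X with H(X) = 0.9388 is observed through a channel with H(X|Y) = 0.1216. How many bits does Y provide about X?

I(X;Y) = H(X) - H(X|Y)
I(X;Y) = 0.9388 - 0.1216 = 0.8172 bits


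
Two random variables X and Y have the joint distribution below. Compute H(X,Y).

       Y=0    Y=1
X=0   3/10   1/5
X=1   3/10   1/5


H(X,Y) = -Σ p(x,y) log₂ p(x,y)
  p(0,0)=3/10: -0.3000 × log₂(0.3000) = 0.5211
  p(0,1)=1/5: -0.2000 × log₂(0.2000) = 0.4644
  p(1,0)=3/10: -0.3000 × log₂(0.3000) = 0.5211
  p(1,1)=1/5: -0.2000 × log₂(0.2000) = 0.4644
H(X,Y) = 1.9710 bits


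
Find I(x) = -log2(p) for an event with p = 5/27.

Information content I(x) = -log₂(p(x))
I = -log₂(5/27) = -log₂(0.1852)
I = 2.4330 bits


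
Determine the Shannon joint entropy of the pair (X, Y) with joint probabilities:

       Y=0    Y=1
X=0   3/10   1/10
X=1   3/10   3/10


H(X,Y) = -Σ p(x,y) log₂ p(x,y)
  p(0,0)=3/10: -0.3000 × log₂(0.3000) = 0.5211
  p(0,1)=1/10: -0.1000 × log₂(0.1000) = 0.3322
  p(1,0)=3/10: -0.3000 × log₂(0.3000) = 0.5211
  p(1,1)=3/10: -0.3000 × log₂(0.3000) = 0.5211
H(X,Y) = 1.8955 bits


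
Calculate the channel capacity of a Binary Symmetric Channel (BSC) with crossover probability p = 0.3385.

For BSC with error probability p:
C = 1 - H(p) where H(p) is binary entropy
H(0.3385) = -0.3385 × log₂(0.3385) - 0.6615 × log₂(0.6615)
H(p) = 0.9234
C = 1 - 0.9234 = 0.0766 bits/use


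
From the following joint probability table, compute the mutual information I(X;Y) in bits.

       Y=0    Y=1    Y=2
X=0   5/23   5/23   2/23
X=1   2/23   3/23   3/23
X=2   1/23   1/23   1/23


H(X) = 1.4029, H(Y) = 1.5653, H(X,Y) = 2.9266
I(X;Y) = H(X) + H(Y) - H(X,Y) = 0.0416 bits


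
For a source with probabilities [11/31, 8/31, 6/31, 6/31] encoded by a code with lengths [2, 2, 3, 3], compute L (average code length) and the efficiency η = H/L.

Average length L = Σ p_i × l_i = 2.3871 bits
Entropy H = 1.9518 bits
Efficiency η = H/L × 100% = 81.77%


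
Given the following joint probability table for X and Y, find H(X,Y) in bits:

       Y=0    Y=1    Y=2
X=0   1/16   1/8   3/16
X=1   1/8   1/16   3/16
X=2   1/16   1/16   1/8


H(X,Y) = -Σ p(x,y) log₂ p(x,y)
  p(0,0)=1/16: -0.0625 × log₂(0.0625) = 0.2500
  p(0,1)=1/8: -0.1250 × log₂(0.1250) = 0.3750
  p(0,2)=3/16: -0.1875 × log₂(0.1875) = 0.4528
  p(1,0)=1/8: -0.1250 × log₂(0.1250) = 0.3750
  p(1,1)=1/16: -0.0625 × log₂(0.0625) = 0.2500
  p(1,2)=3/16: -0.1875 × log₂(0.1875) = 0.4528
  p(2,0)=1/16: -0.0625 × log₂(0.0625) = 0.2500
  p(2,1)=1/16: -0.0625 × log₂(0.0625) = 0.2500
  p(2,2)=1/8: -0.1250 × log₂(0.1250) = 0.3750
H(X,Y) = 3.0306 bits


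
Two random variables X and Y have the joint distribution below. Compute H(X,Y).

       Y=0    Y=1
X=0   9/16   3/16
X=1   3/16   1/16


H(X,Y) = -Σ p(x,y) log₂ p(x,y)
  p(0,0)=9/16: -0.5625 × log₂(0.5625) = 0.4669
  p(0,1)=3/16: -0.1875 × log₂(0.1875) = 0.4528
  p(1,0)=3/16: -0.1875 × log₂(0.1875) = 0.4528
  p(1,1)=1/16: -0.0625 × log₂(0.0625) = 0.2500
H(X,Y) = 1.6226 bits


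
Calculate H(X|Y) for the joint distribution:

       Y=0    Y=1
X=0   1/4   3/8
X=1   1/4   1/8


H(X|Y) = Σ_y p(y) H(X|Y=y)
  p(Y=0) = 1/2, H(X|Y=0) = 1.0000
  p(Y=1) = 1/2, H(X|Y=1) = 0.8113
H(X|Y) = 0.5000×1.0000 + 0.5000×0.8113 = 0.9056 bits


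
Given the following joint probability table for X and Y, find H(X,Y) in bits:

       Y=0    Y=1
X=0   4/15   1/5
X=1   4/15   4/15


H(X,Y) = -Σ p(x,y) log₂ p(x,y)
  p(0,0)=4/15: -0.2667 × log₂(0.2667) = 0.5085
  p(0,1)=1/5: -0.2000 × log₂(0.2000) = 0.4644
  p(1,0)=4/15: -0.2667 × log₂(0.2667) = 0.5085
  p(1,1)=4/15: -0.2667 × log₂(0.2667) = 0.5085
H(X,Y) = 1.9899 bits


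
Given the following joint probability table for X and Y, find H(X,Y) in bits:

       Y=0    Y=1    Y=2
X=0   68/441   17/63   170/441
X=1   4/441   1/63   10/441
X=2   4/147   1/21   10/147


H(X,Y) = -Σ p(x,y) log₂ p(x,y)
  p(0,0)=68/441: -0.1542 × log₂(0.1542) = 0.4159
  p(0,1)=17/63: -0.2698 × log₂(0.2698) = 0.5100
  p(0,2)=170/441: -0.3855 × log₂(0.3855) = 0.5301
  p(1,0)=4/441: -0.0091 × log₂(0.0091) = 0.0615
  p(1,1)=1/63: -0.0159 × log₂(0.0159) = 0.0949
  p(1,2)=10/441: -0.0227 × log₂(0.0227) = 0.1239
  p(2,0)=4/147: -0.0272 × log₂(0.0272) = 0.1415
  p(2,1)=1/21: -0.0476 × log₂(0.0476) = 0.2092
  p(2,2)=10/147: -0.0680 × log₂(0.0680) = 0.2638
H(X,Y) = 2.3507 bits


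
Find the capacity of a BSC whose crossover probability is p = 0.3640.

For BSC with error probability p:
C = 1 - H(p) where H(p) is binary entropy
H(0.3640) = -0.3640 × log₂(0.3640) - 0.6360 × log₂(0.6360)
H(p) = 0.9460
C = 1 - 0.9460 = 0.0540 bits/use


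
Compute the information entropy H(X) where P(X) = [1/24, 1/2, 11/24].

H(X) = -Σ p(x) log₂ p(x)
  -1/24 × log₂(1/24) = 0.1910
  -1/2 × log₂(1/2) = 0.5000
  -11/24 × log₂(11/24) = 0.5159
H(X) = 1.2069 bits


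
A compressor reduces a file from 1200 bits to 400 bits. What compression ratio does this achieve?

Compression ratio = Original / Compressed
= 1200 / 400 = 3.00:1


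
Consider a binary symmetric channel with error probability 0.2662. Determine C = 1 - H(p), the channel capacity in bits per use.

For BSC with error probability p:
C = 1 - H(p) where H(p) is binary entropy
H(0.2662) = -0.2662 × log₂(0.2662) - 0.7338 × log₂(0.7338)
H(p) = 0.8360
C = 1 - 0.8360 = 0.1640 bits/use


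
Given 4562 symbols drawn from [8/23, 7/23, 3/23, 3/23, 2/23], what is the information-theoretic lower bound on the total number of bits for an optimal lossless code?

Entropy H = 2.1252 bits/symbol
Minimum bits = H × n = 2.1252 × 4562
= 9695.37 bits


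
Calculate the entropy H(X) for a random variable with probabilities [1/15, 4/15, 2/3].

H(X) = -Σ p(x) log₂ p(x)
  -1/15 × log₂(1/15) = 0.2605
  -4/15 × log₂(4/15) = 0.5085
  -2/3 × log₂(2/3) = 0.3900
H(X) = 1.1589 bits


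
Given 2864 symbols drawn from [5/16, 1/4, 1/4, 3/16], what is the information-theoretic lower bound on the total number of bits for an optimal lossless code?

Entropy H = 1.9772 bits/symbol
Minimum bits = H × n = 1.9772 × 2864
= 5662.75 bits


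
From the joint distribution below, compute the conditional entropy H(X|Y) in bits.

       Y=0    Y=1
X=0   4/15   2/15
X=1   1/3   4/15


H(X|Y) = Σ_y p(y) H(X|Y=y)
  p(Y=0) = 3/5, H(X|Y=0) = 0.9911
  p(Y=1) = 2/5, H(X|Y=1) = 0.9183
H(X|Y) = 0.6000×0.9911 + 0.4000×0.9183 = 0.9620 bits


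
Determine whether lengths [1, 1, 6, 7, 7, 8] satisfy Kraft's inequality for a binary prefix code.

Kraft inequality: Σ 2^(-l_i) ≤ 1 for prefix-free code
Calculating: 2^(-1) + 2^(-1) + 2^(-6) + 2^(-7) + 2^(-7) + 2^(-8)
= 0.5 + 0.5 + 0.015625 + 0.0078125 + 0.0078125 + 0.00390625
= 1.0352
Since 1.0352 > 1, prefix-free code does not exist


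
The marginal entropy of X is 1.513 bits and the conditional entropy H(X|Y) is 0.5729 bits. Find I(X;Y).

I(X;Y) = H(X) - H(X|Y)
I(X;Y) = 1.513 - 0.5729 = 0.9401 bits


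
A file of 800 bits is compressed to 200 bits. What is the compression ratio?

Compression ratio = Original / Compressed
= 800 / 200 = 4.00:1


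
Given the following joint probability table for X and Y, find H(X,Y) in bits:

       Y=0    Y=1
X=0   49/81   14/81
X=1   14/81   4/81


H(X,Y) = -Σ p(x,y) log₂ p(x,y)
  p(0,0)=49/81: -0.6049 × log₂(0.6049) = 0.4387
  p(0,1)=14/81: -0.1728 × log₂(0.1728) = 0.4377
  p(1,0)=14/81: -0.1728 × log₂(0.1728) = 0.4377
  p(1,1)=4/81: -0.0494 × log₂(0.0494) = 0.2143
H(X,Y) = 1.5284 bits


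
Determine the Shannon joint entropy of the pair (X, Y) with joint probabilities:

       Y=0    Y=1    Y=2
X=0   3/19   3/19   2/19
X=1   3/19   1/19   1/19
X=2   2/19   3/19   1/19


H(X,Y) = -Σ p(x,y) log₂ p(x,y)
  p(0,0)=3/19: -0.1579 × log₂(0.1579) = 0.4205
  p(0,1)=3/19: -0.1579 × log₂(0.1579) = 0.4205
  p(0,2)=2/19: -0.1053 × log₂(0.1053) = 0.3419
  p(1,0)=3/19: -0.1579 × log₂(0.1579) = 0.4205
  p(1,1)=1/19: -0.0526 × log₂(0.0526) = 0.2236
  p(1,2)=1/19: -0.0526 × log₂(0.0526) = 0.2236
  p(2,0)=2/19: -0.1053 × log₂(0.1053) = 0.3419
  p(2,1)=3/19: -0.1579 × log₂(0.1579) = 0.4205
  p(2,2)=1/19: -0.0526 × log₂(0.0526) = 0.2236
H(X,Y) = 3.0364 bits


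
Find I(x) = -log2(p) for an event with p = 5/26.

Information content I(x) = -log₂(p(x))
I = -log₂(5/26) = -log₂(0.1923)
I = 2.3785 bits


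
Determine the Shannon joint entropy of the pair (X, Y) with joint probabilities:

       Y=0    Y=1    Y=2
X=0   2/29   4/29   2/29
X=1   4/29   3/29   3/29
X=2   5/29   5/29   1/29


H(X,Y) = -Σ p(x,y) log₂ p(x,y)
  p(0,0)=2/29: -0.0690 × log₂(0.0690) = 0.2661
  p(0,1)=4/29: -0.1379 × log₂(0.1379) = 0.3942
  p(0,2)=2/29: -0.0690 × log₂(0.0690) = 0.2661
  p(1,0)=4/29: -0.1379 × log₂(0.1379) = 0.3942
  p(1,1)=3/29: -0.1034 × log₂(0.1034) = 0.3386
  p(1,2)=3/29: -0.1034 × log₂(0.1034) = 0.3386
  p(2,0)=5/29: -0.1724 × log₂(0.1724) = 0.4373
  p(2,1)=5/29: -0.1724 × log₂(0.1724) = 0.4373
  p(2,2)=1/29: -0.0345 × log₂(0.0345) = 0.1675
H(X,Y) = 3.0397 bits


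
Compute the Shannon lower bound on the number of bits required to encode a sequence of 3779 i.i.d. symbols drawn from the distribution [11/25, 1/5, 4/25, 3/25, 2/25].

Entropy H = 2.0671 bits/symbol
Minimum bits = H × n = 2.0671 × 3779
= 7811.67 bits


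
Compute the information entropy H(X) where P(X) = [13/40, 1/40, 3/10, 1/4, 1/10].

H(X) = -Σ p(x) log₂ p(x)
  -13/40 × log₂(13/40) = 0.5270
  -1/40 × log₂(1/40) = 0.1330
  -3/10 × log₂(3/10) = 0.5211
  -1/4 × log₂(1/4) = 0.5000
  -1/10 × log₂(1/10) = 0.3322
H(X) = 2.0133 bits


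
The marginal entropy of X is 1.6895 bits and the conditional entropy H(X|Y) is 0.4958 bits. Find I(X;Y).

I(X;Y) = H(X) - H(X|Y)
I(X;Y) = 1.6895 - 0.4958 = 1.1937 bits


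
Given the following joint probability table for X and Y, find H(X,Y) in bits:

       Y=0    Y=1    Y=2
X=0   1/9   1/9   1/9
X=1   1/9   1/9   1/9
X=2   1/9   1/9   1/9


H(X,Y) = -Σ p(x,y) log₂ p(x,y)
  p(0,0)=1/9: -0.1111 × log₂(0.1111) = 0.3522
  p(0,1)=1/9: -0.1111 × log₂(0.1111) = 0.3522
  p(0,2)=1/9: -0.1111 × log₂(0.1111) = 0.3522
  p(1,0)=1/9: -0.1111 × log₂(0.1111) = 0.3522
  p(1,1)=1/9: -0.1111 × log₂(0.1111) = 0.3522
  p(1,2)=1/9: -0.1111 × log₂(0.1111) = 0.3522
  p(2,0)=1/9: -0.1111 × log₂(0.1111) = 0.3522
  p(2,1)=1/9: -0.1111 × log₂(0.1111) = 0.3522
  p(2,2)=1/9: -0.1111 × log₂(0.1111) = 0.3522
H(X,Y) = 3.1699 bits


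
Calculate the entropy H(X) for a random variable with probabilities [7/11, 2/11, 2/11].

H(X) = -Σ p(x) log₂ p(x)
  -7/11 × log₂(7/11) = 0.4150
  -2/11 × log₂(2/11) = 0.4472
  -2/11 × log₂(2/11) = 0.4472
H(X) = 1.3093 bits


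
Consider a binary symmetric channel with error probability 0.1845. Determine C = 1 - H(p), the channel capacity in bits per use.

For BSC with error probability p:
C = 1 - H(p) where H(p) is binary entropy
H(0.1845) = -0.1845 × log₂(0.1845) - 0.8155 × log₂(0.8155)
H(p) = 0.6898
C = 1 - 0.6898 = 0.3102 bits/use


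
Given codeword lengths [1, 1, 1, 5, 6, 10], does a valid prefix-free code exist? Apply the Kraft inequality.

Kraft inequality: Σ 2^(-l_i) ≤ 1 for prefix-free code
Calculating: 2^(-1) + 2^(-1) + 2^(-1) + 2^(-5) + 2^(-6) + 2^(-10)
= 0.5 + 0.5 + 0.5 + 0.03125 + 0.015625 + 0.0009765625
= 1.5479
Since 1.5479 > 1, prefix-free code does not exist


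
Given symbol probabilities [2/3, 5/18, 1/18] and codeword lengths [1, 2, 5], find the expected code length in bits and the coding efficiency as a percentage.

Average length L = Σ p_i × l_i = 1.5000 bits
Entropy H = 1.1350 bits
Efficiency η = H/L × 100% = 75.66%


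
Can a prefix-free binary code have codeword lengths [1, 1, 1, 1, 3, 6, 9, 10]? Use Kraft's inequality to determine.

Kraft inequality: Σ 2^(-l_i) ≤ 1 for prefix-free code
Calculating: 2^(-1) + 2^(-1) + 2^(-1) + 2^(-1) + 2^(-3) + 2^(-6) + 2^(-9) + 2^(-10)
= 0.5 + 0.5 + 0.5 + 0.5 + 0.125 + 0.015625 + 0.001953125 + 0.0009765625
= 2.1436
Since 2.1436 > 1, prefix-free code does not exist


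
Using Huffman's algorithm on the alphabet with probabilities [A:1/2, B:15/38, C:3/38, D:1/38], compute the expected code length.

Huffman tree construction:
Combine smallest probabilities repeatedly
Resulting codes:
  A: 0 (length 1)
  B: 11 (length 2)
  C: 101 (length 3)
  D: 100 (length 3)
Average length = Σ p(s) × length(s) = 1.6053 bits


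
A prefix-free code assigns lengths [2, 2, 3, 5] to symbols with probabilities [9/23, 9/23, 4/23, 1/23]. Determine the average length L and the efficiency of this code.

Average length L = Σ p_i × l_i = 2.3043 bits
Entropy H = 1.6949 bits
Efficiency η = H/L × 100% = 73.55%


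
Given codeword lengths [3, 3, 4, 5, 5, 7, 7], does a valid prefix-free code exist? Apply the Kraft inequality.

Kraft inequality: Σ 2^(-l_i) ≤ 1 for prefix-free code
Calculating: 2^(-3) + 2^(-3) + 2^(-4) + 2^(-5) + 2^(-5) + 2^(-7) + 2^(-7)
= 0.125 + 0.125 + 0.0625 + 0.03125 + 0.03125 + 0.0078125 + 0.0078125
= 0.3906
Since 0.3906 ≤ 1, prefix-free code exists


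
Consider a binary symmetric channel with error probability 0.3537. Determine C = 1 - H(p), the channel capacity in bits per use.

For BSC with error probability p:
C = 1 - H(p) where H(p) is binary entropy
H(0.3537) = -0.3537 × log₂(0.3537) - 0.6463 × log₂(0.6463)
H(p) = 0.9373
C = 1 - 0.9373 = 0.0627 bits/use


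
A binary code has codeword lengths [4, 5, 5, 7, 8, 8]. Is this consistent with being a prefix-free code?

Kraft inequality: Σ 2^(-l_i) ≤ 1 for prefix-free code
Calculating: 2^(-4) + 2^(-5) + 2^(-5) + 2^(-7) + 2^(-8) + 2^(-8)
= 0.0625 + 0.03125 + 0.03125 + 0.0078125 + 0.00390625 + 0.00390625
= 0.1406
Since 0.1406 ≤ 1, prefix-free code exists


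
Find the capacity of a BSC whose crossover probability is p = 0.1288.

For BSC with error probability p:
C = 1 - H(p) where H(p) is binary entropy
H(0.1288) = -0.1288 × log₂(0.1288) - 0.8712 × log₂(0.8712)
H(p) = 0.5541
C = 1 - 0.5541 = 0.4459 bits/use


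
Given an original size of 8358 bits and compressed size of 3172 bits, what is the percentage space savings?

Space savings = (1 - Compressed/Original) × 100%
= (1 - 3172/8358) × 100%
= 62.05%


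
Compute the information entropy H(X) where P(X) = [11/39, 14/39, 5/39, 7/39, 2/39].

H(X) = -Σ p(x) log₂ p(x)
  -11/39 × log₂(11/39) = 0.5150
  -14/39 × log₂(14/39) = 0.5306
  -5/39 × log₂(5/39) = 0.3799
  -7/39 × log₂(7/39) = 0.4448
  -2/39 × log₂(2/39) = 0.2198
H(X) = 2.0901 bits


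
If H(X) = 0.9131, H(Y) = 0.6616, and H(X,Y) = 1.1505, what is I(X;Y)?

I(X;Y) = H(X) + H(Y) - H(X,Y)
I(X;Y) = 0.9131 + 0.6616 - 1.1505 = 0.4242 bits


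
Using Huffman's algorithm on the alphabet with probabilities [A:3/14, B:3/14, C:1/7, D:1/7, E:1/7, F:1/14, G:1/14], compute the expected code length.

Huffman tree construction:
Combine smallest probabilities repeatedly
Resulting codes:
  A: 00 (length 2)
  B: 01 (length 2)
  C: 100 (length 3)
  D: 101 (length 3)
  E: 110 (length 3)
  F: 1110 (length 4)
  G: 1111 (length 4)
Average length = Σ p(s) × length(s) = 2.7143 bits


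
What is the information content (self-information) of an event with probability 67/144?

Information content I(x) = -log₂(p(x))
I = -log₂(67/144) = -log₂(0.4653)
I = 1.1038 bits


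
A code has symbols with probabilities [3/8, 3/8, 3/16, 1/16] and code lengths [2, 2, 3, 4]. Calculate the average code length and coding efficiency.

Average length L = Σ p_i × l_i = 2.3125 bits
Entropy H = 1.7641 bits
Efficiency η = H/L × 100% = 76.29%


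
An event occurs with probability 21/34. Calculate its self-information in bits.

Information content I(x) = -log₂(p(x))
I = -log₂(21/34) = -log₂(0.6176)
I = 0.6951 bits


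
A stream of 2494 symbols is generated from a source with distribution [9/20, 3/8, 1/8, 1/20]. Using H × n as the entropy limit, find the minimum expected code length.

Entropy H = 1.6401 bits/symbol
Minimum bits = H × n = 1.6401 × 2494
= 4090.50 bits


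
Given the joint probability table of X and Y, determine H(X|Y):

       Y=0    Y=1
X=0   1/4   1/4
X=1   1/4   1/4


H(X|Y) = Σ_y p(y) H(X|Y=y)
  p(Y=0) = 1/2, H(X|Y=0) = 1.0000
  p(Y=1) = 1/2, H(X|Y=1) = 1.0000
H(X|Y) = 0.5000×1.0000 + 0.5000×1.0000 = 1.0000 bits


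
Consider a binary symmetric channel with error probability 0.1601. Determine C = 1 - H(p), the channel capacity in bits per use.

For BSC with error probability p:
C = 1 - H(p) where H(p) is binary entropy
H(0.1601) = -0.1601 × log₂(0.1601) - 0.8399 × log₂(0.8399)
H(p) = 0.6345
C = 1 - 0.6345 = 0.3655 bits/use


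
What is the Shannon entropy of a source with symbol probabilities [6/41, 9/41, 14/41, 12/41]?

H(X) = -Σ p(x) log₂ p(x)
  -6/41 × log₂(6/41) = 0.4057
  -9/41 × log₂(9/41) = 0.4802
  -14/41 × log₂(14/41) = 0.5293
  -12/41 × log₂(12/41) = 0.5188
H(X) = 1.9341 bits


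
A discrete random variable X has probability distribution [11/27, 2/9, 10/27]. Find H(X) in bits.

H(X) = -Σ p(x) log₂ p(x)
  -11/27 × log₂(11/27) = 0.5278
  -2/9 × log₂(2/9) = 0.4822
  -10/27 × log₂(10/27) = 0.5307
H(X) = 1.5407 bits


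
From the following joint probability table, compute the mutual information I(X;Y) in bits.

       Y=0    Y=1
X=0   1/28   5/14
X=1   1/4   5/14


H(X) = 0.9666, H(Y) = 0.8631, H(X,Y) = 1.7327
I(X;Y) = H(X) + H(Y) - H(X,Y) = 0.0970 bits


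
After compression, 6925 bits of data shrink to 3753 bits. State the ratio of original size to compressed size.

Compression ratio = Original / Compressed
= 6925 / 3753 = 1.85:1


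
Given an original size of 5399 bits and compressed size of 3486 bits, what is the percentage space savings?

Space savings = (1 - Compressed/Original) × 100%
= (1 - 3486/5399) × 100%
= 35.43%


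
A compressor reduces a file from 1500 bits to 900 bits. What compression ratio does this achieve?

Compression ratio = Original / Compressed
= 1500 / 900 = 1.67:1


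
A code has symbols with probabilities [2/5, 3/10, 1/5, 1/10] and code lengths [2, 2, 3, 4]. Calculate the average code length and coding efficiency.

Average length L = Σ p_i × l_i = 2.4000 bits
Entropy H = 1.8464 bits
Efficiency η = H/L × 100% = 76.93%


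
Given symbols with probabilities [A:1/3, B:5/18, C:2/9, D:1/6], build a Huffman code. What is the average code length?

Huffman tree construction:
Combine smallest probabilities repeatedly
Resulting codes:
  A: 11 (length 2)
  B: 10 (length 2)
  C: 01 (length 2)
  D: 00 (length 2)
Average length = Σ p(s) × length(s) = 2.0000 bits


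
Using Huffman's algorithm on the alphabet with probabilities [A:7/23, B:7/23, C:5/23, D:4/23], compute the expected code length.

Huffman tree construction:
Combine smallest probabilities repeatedly
Resulting codes:
  A: 10 (length 2)
  B: 11 (length 2)
  C: 01 (length 2)
  D: 00 (length 2)
Average length = Σ p(s) × length(s) = 2.0000 bits


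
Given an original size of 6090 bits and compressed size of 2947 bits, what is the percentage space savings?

Space savings = (1 - Compressed/Original) × 100%
= (1 - 2947/6090) × 100%
= 51.61%


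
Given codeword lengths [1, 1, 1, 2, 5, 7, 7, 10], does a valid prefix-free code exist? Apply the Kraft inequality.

Kraft inequality: Σ 2^(-l_i) ≤ 1 for prefix-free code
Calculating: 2^(-1) + 2^(-1) + 2^(-1) + 2^(-2) + 2^(-5) + 2^(-7) + 2^(-7) + 2^(-10)
= 0.5 + 0.5 + 0.5 + 0.25 + 0.03125 + 0.0078125 + 0.0078125 + 0.0009765625
= 1.7979
Since 1.7979 > 1, prefix-free code does not exist


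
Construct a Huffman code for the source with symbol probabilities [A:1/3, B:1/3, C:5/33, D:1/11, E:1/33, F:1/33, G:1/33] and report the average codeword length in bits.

Huffman tree construction:
Combine smallest probabilities repeatedly
Resulting codes:
  A: 10 (length 2)
  B: 11 (length 2)
  C: 00 (length 2)
  D: 010 (length 3)
  E: 01110 (length 5)
  F: 01111 (length 5)
  G: 0110 (length 4)
Average length = Σ p(s) × length(s) = 2.3333 bits


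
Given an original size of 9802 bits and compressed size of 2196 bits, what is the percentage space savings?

Space savings = (1 - Compressed/Original) × 100%
= (1 - 2196/9802) × 100%
= 77.60%


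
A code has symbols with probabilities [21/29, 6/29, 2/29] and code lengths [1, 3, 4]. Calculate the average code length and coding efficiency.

Average length L = Σ p_i × l_i = 1.6207 bits
Entropy H = 1.0736 bits
Efficiency η = H/L × 100% = 66.24%


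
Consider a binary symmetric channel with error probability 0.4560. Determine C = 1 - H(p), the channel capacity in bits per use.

For BSC with error probability p:
C = 1 - H(p) where H(p) is binary entropy
H(0.4560) = -0.4560 × log₂(0.4560) - 0.5440 × log₂(0.5440)
H(p) = 0.9944
C = 1 - 0.9944 = 0.0056 bits/use


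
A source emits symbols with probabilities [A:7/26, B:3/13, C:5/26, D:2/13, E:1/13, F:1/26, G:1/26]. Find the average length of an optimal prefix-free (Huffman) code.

Huffman tree construction:
Combine smallest probabilities repeatedly
Resulting codes:
  A: 10 (length 2)
  B: 01 (length 2)
  C: 00 (length 2)
  D: 110 (length 3)
  E: 1110 (length 4)
  F: 11110 (length 5)
  G: 11111 (length 5)
Average length = Σ p(s) × length(s) = 2.5385 bits


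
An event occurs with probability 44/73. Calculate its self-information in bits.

Information content I(x) = -log₂(p(x))
I = -log₂(44/73) = -log₂(0.6027)
I = 0.7304 bits


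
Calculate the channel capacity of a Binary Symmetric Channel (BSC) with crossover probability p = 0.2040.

For BSC with error probability p:
C = 1 - H(p) where H(p) is binary entropy
H(0.2040) = -0.2040 × log₂(0.2040) - 0.7960 × log₂(0.7960)
H(p) = 0.7299
C = 1 - 0.7299 = 0.2701 bits/use


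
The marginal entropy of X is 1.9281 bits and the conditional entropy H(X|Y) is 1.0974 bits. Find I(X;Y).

I(X;Y) = H(X) - H(X|Y)
I(X;Y) = 1.9281 - 1.0974 = 0.8307 bits


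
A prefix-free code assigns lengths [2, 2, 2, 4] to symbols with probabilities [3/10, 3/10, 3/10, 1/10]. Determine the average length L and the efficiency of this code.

Average length L = Σ p_i × l_i = 2.2000 bits
Entropy H = 1.8955 bits
Efficiency η = H/L × 100% = 86.16%


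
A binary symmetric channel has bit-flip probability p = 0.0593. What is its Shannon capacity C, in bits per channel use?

For BSC with error probability p:
C = 1 - H(p) where H(p) is binary entropy
H(0.0593) = -0.0593 × log₂(0.0593) - 0.9407 × log₂(0.9407)
H(p) = 0.3247
C = 1 - 0.3247 = 0.6753 bits/use


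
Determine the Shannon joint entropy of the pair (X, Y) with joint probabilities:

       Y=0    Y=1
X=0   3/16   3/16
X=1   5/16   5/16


H(X,Y) = -Σ p(x,y) log₂ p(x,y)
  p(0,0)=3/16: -0.1875 × log₂(0.1875) = 0.4528
  p(0,1)=3/16: -0.1875 × log₂(0.1875) = 0.4528
  p(1,0)=5/16: -0.3125 × log₂(0.3125) = 0.5244
  p(1,1)=5/16: -0.3125 × log₂(0.3125) = 0.5244
H(X,Y) = 1.9544 bits


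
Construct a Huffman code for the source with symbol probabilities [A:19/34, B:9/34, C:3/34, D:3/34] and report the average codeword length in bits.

Huffman tree construction:
Combine smallest probabilities repeatedly
Resulting codes:
  A: 1 (length 1)
  B: 01 (length 2)
  C: 000 (length 3)
  D: 001 (length 3)
Average length = Σ p(s) × length(s) = 1.6176 bits


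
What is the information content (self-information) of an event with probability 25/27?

Information content I(x) = -log₂(p(x))
I = -log₂(25/27) = -log₂(0.9259)
I = 0.1110 bits


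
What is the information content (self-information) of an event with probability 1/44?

Information content I(x) = -log₂(p(x))
I = -log₂(1/44) = -log₂(0.0227)
I = 5.4594 bits


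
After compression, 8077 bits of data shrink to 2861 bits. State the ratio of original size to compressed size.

Compression ratio = Original / Compressed
= 8077 / 2861 = 2.82:1


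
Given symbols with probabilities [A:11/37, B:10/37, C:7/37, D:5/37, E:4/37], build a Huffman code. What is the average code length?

Huffman tree construction:
Combine smallest probabilities repeatedly
Resulting codes:
  A: 11 (length 2)
  B: 10 (length 2)
  C: 00 (length 2)
  D: 011 (length 3)
  E: 010 (length 3)
Average length = Σ p(s) × length(s) = 2.2432 bits


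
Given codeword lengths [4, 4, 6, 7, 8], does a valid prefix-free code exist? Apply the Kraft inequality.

Kraft inequality: Σ 2^(-l_i) ≤ 1 for prefix-free code
Calculating: 2^(-4) + 2^(-4) + 2^(-6) + 2^(-7) + 2^(-8)
= 0.0625 + 0.0625 + 0.015625 + 0.0078125 + 0.00390625
= 0.1523
Since 0.1523 ≤ 1, prefix-free code exists


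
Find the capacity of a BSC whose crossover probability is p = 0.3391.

For BSC with error probability p:
C = 1 - H(p) where H(p) is binary entropy
H(0.3391) = -0.3391 × log₂(0.3391) - 0.6609 × log₂(0.6609)
H(p) = 0.9240
C = 1 - 0.9240 = 0.0760 bits/use


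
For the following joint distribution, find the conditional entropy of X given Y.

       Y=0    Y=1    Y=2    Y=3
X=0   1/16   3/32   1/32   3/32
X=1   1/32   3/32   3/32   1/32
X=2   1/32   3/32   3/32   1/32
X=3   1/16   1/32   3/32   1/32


H(X|Y) = Σ_y p(y) H(X|Y=y)
  p(Y=0) = 3/16, H(X|Y=0) = 1.9183
  p(Y=1) = 5/16, H(X|Y=1) = 1.8955
  p(Y=2) = 5/16, H(X|Y=2) = 1.8955
  p(Y=3) = 3/16, H(X|Y=3) = 1.7925
H(X|Y) = 0.1875×1.9183 + 0.3125×1.8955 + 0.3125×1.8955 + 0.1875×1.7925 = 1.8804 bits


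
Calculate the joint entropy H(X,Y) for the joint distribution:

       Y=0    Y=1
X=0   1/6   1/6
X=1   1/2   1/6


H(X,Y) = -Σ p(x,y) log₂ p(x,y)
  p(0,0)=1/6: -0.1667 × log₂(0.1667) = 0.4308
  p(0,1)=1/6: -0.1667 × log₂(0.1667) = 0.4308
  p(1,0)=1/2: -0.5000 × log₂(0.5000) = 0.5000
  p(1,1)=1/6: -0.1667 × log₂(0.1667) = 0.4308
H(X,Y) = 1.7925 bits


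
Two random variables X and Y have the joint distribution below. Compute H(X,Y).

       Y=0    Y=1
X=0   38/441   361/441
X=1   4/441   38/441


H(X,Y) = -Σ p(x,y) log₂ p(x,y)
  p(0,0)=38/441: -0.0862 × log₂(0.0862) = 0.3048
  p(0,1)=361/441: -0.8186 × log₂(0.8186) = 0.2364
  p(1,0)=4/441: -0.0091 × log₂(0.0091) = 0.0615
  p(1,1)=38/441: -0.0862 × log₂(0.0862) = 0.3048
H(X,Y) = 0.9074 bits


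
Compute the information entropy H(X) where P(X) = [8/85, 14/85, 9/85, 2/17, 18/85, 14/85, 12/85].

H(X) = -Σ p(x) log₂ p(x)
  -8/85 × log₂(8/85) = 0.3209
  -14/85 × log₂(14/85) = 0.4286
  -9/85 × log₂(9/85) = 0.3430
  -2/17 × log₂(2/17) = 0.3632
  -18/85 × log₂(18/85) = 0.4742
  -14/85 × log₂(14/85) = 0.4286
  -12/85 × log₂(12/85) = 0.3987
H(X) = 2.7572 bits


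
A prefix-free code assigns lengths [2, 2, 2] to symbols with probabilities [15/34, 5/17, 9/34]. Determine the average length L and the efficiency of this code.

Average length L = Σ p_i × l_i = 2.0000 bits
Entropy H = 1.5477 bits
Efficiency η = H/L × 100% = 77.38%


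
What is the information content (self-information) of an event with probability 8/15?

Information content I(x) = -log₂(p(x))
I = -log₂(8/15) = -log₂(0.5333)
I = 0.9069 bits


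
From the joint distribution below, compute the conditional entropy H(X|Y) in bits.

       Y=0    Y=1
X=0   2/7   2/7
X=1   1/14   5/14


H(X|Y) = Σ_y p(y) H(X|Y=y)
  p(Y=0) = 5/14, H(X|Y=0) = 0.7219
  p(Y=1) = 9/14, H(X|Y=1) = 0.9911
H(X|Y) = 0.3571×0.7219 + 0.6429×0.9911 = 0.8950 bits


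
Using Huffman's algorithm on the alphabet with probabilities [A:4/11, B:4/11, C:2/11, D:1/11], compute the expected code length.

Huffman tree construction:
Combine smallest probabilities repeatedly
Resulting codes:
  A: 11 (length 2)
  B: 0 (length 1)
  C: 101 (length 3)
  D: 100 (length 3)
Average length = Σ p(s) × length(s) = 1.9091 bits


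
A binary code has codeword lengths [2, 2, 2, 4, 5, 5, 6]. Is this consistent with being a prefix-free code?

Kraft inequality: Σ 2^(-l_i) ≤ 1 for prefix-free code
Calculating: 2^(-2) + 2^(-2) + 2^(-2) + 2^(-4) + 2^(-5) + 2^(-5) + 2^(-6)
= 0.25 + 0.25 + 0.25 + 0.0625 + 0.03125 + 0.03125 + 0.015625
= 0.8906
Since 0.8906 ≤ 1, prefix-free code exists
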